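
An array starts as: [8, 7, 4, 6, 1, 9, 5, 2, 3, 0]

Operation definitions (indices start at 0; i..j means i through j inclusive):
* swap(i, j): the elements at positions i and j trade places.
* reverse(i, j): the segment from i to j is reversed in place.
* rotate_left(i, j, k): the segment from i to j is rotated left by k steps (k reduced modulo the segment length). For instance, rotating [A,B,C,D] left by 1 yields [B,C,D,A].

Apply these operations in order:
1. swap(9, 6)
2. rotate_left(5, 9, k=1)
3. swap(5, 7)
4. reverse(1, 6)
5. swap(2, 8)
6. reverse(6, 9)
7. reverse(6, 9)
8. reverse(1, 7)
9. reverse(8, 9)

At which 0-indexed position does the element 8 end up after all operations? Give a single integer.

Answer: 0

Derivation:
After 1 (swap(9, 6)): [8, 7, 4, 6, 1, 9, 0, 2, 3, 5]
After 2 (rotate_left(5, 9, k=1)): [8, 7, 4, 6, 1, 0, 2, 3, 5, 9]
After 3 (swap(5, 7)): [8, 7, 4, 6, 1, 3, 2, 0, 5, 9]
After 4 (reverse(1, 6)): [8, 2, 3, 1, 6, 4, 7, 0, 5, 9]
After 5 (swap(2, 8)): [8, 2, 5, 1, 6, 4, 7, 0, 3, 9]
After 6 (reverse(6, 9)): [8, 2, 5, 1, 6, 4, 9, 3, 0, 7]
After 7 (reverse(6, 9)): [8, 2, 5, 1, 6, 4, 7, 0, 3, 9]
After 8 (reverse(1, 7)): [8, 0, 7, 4, 6, 1, 5, 2, 3, 9]
After 9 (reverse(8, 9)): [8, 0, 7, 4, 6, 1, 5, 2, 9, 3]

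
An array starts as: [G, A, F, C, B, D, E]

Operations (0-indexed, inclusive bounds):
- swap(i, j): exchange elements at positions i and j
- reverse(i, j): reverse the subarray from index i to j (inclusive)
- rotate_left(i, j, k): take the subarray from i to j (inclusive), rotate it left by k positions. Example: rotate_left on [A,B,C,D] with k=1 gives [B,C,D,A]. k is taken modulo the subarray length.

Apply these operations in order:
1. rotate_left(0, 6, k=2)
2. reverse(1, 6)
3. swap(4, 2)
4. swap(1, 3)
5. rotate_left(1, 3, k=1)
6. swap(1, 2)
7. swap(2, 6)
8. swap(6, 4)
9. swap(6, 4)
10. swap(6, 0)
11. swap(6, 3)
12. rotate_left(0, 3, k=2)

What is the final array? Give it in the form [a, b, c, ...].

Answer: [C, F, D, A, G, B, E]

Derivation:
After 1 (rotate_left(0, 6, k=2)): [F, C, B, D, E, G, A]
After 2 (reverse(1, 6)): [F, A, G, E, D, B, C]
After 3 (swap(4, 2)): [F, A, D, E, G, B, C]
After 4 (swap(1, 3)): [F, E, D, A, G, B, C]
After 5 (rotate_left(1, 3, k=1)): [F, D, A, E, G, B, C]
After 6 (swap(1, 2)): [F, A, D, E, G, B, C]
After 7 (swap(2, 6)): [F, A, C, E, G, B, D]
After 8 (swap(6, 4)): [F, A, C, E, D, B, G]
After 9 (swap(6, 4)): [F, A, C, E, G, B, D]
After 10 (swap(6, 0)): [D, A, C, E, G, B, F]
After 11 (swap(6, 3)): [D, A, C, F, G, B, E]
After 12 (rotate_left(0, 3, k=2)): [C, F, D, A, G, B, E]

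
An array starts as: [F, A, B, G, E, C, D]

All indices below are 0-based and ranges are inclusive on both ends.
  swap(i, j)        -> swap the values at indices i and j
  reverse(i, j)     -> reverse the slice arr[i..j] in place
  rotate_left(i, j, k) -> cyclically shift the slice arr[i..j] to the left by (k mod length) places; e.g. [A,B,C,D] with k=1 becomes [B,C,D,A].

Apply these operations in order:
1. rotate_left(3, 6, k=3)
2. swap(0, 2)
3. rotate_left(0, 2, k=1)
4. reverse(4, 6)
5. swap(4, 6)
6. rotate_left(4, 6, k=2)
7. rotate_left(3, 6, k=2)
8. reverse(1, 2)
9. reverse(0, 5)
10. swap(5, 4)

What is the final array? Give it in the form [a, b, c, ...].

After 1 (rotate_left(3, 6, k=3)): [F, A, B, D, G, E, C]
After 2 (swap(0, 2)): [B, A, F, D, G, E, C]
After 3 (rotate_left(0, 2, k=1)): [A, F, B, D, G, E, C]
After 4 (reverse(4, 6)): [A, F, B, D, C, E, G]
After 5 (swap(4, 6)): [A, F, B, D, G, E, C]
After 6 (rotate_left(4, 6, k=2)): [A, F, B, D, C, G, E]
After 7 (rotate_left(3, 6, k=2)): [A, F, B, G, E, D, C]
After 8 (reverse(1, 2)): [A, B, F, G, E, D, C]
After 9 (reverse(0, 5)): [D, E, G, F, B, A, C]
After 10 (swap(5, 4)): [D, E, G, F, A, B, C]

Answer: [D, E, G, F, A, B, C]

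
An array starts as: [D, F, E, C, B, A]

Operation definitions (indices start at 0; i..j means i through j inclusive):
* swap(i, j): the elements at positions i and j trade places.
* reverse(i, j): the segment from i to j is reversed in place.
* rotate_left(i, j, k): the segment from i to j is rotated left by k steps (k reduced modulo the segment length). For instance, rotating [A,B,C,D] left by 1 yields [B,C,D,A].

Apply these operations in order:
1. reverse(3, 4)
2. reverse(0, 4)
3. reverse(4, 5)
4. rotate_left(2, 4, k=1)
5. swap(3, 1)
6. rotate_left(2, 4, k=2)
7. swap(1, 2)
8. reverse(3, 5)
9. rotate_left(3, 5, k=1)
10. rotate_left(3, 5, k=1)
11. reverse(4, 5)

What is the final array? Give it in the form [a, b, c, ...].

After 1 (reverse(3, 4)): [D, F, E, B, C, A]
After 2 (reverse(0, 4)): [C, B, E, F, D, A]
After 3 (reverse(4, 5)): [C, B, E, F, A, D]
After 4 (rotate_left(2, 4, k=1)): [C, B, F, A, E, D]
After 5 (swap(3, 1)): [C, A, F, B, E, D]
After 6 (rotate_left(2, 4, k=2)): [C, A, E, F, B, D]
After 7 (swap(1, 2)): [C, E, A, F, B, D]
After 8 (reverse(3, 5)): [C, E, A, D, B, F]
After 9 (rotate_left(3, 5, k=1)): [C, E, A, B, F, D]
After 10 (rotate_left(3, 5, k=1)): [C, E, A, F, D, B]
After 11 (reverse(4, 5)): [C, E, A, F, B, D]

Answer: [C, E, A, F, B, D]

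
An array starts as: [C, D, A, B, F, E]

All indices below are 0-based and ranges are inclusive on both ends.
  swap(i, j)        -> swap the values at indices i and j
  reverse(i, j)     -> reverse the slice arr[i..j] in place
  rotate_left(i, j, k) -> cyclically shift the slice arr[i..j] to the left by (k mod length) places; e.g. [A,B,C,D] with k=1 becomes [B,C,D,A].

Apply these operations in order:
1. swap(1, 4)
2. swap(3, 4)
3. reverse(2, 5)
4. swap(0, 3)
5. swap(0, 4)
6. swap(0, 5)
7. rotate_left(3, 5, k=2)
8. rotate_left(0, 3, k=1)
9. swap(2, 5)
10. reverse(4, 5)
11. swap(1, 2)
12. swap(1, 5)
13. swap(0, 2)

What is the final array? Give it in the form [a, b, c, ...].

After 1 (swap(1, 4)): [C, F, A, B, D, E]
After 2 (swap(3, 4)): [C, F, A, D, B, E]
After 3 (reverse(2, 5)): [C, F, E, B, D, A]
After 4 (swap(0, 3)): [B, F, E, C, D, A]
After 5 (swap(0, 4)): [D, F, E, C, B, A]
After 6 (swap(0, 5)): [A, F, E, C, B, D]
After 7 (rotate_left(3, 5, k=2)): [A, F, E, D, C, B]
After 8 (rotate_left(0, 3, k=1)): [F, E, D, A, C, B]
After 9 (swap(2, 5)): [F, E, B, A, C, D]
After 10 (reverse(4, 5)): [F, E, B, A, D, C]
After 11 (swap(1, 2)): [F, B, E, A, D, C]
After 12 (swap(1, 5)): [F, C, E, A, D, B]
After 13 (swap(0, 2)): [E, C, F, A, D, B]

Answer: [E, C, F, A, D, B]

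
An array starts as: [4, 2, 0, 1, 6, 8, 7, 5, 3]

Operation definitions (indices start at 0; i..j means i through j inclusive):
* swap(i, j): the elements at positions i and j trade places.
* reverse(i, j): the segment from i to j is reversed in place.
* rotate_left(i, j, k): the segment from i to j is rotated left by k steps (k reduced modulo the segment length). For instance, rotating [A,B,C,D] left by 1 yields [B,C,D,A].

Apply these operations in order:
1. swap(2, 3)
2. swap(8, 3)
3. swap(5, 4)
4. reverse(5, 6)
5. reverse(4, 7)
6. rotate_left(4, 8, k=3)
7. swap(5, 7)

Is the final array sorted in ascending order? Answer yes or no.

Answer: no

Derivation:
After 1 (swap(2, 3)): [4, 2, 1, 0, 6, 8, 7, 5, 3]
After 2 (swap(8, 3)): [4, 2, 1, 3, 6, 8, 7, 5, 0]
After 3 (swap(5, 4)): [4, 2, 1, 3, 8, 6, 7, 5, 0]
After 4 (reverse(5, 6)): [4, 2, 1, 3, 8, 7, 6, 5, 0]
After 5 (reverse(4, 7)): [4, 2, 1, 3, 5, 6, 7, 8, 0]
After 6 (rotate_left(4, 8, k=3)): [4, 2, 1, 3, 8, 0, 5, 6, 7]
After 7 (swap(5, 7)): [4, 2, 1, 3, 8, 6, 5, 0, 7]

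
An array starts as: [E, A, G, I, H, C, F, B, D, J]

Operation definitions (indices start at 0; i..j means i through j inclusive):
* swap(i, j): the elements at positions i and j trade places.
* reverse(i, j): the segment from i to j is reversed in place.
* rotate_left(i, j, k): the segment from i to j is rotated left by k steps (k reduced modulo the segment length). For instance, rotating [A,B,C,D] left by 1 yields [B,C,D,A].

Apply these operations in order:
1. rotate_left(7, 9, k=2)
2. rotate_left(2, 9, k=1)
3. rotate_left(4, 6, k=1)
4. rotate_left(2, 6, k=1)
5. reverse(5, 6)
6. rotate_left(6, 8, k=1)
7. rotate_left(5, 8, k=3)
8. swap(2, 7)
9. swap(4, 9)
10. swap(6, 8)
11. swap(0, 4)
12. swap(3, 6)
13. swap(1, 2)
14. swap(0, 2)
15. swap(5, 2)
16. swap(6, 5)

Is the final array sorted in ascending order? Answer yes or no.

After 1 (rotate_left(7, 9, k=2)): [E, A, G, I, H, C, F, J, B, D]
After 2 (rotate_left(2, 9, k=1)): [E, A, I, H, C, F, J, B, D, G]
After 3 (rotate_left(4, 6, k=1)): [E, A, I, H, F, J, C, B, D, G]
After 4 (rotate_left(2, 6, k=1)): [E, A, H, F, J, C, I, B, D, G]
After 5 (reverse(5, 6)): [E, A, H, F, J, I, C, B, D, G]
After 6 (rotate_left(6, 8, k=1)): [E, A, H, F, J, I, B, D, C, G]
After 7 (rotate_left(5, 8, k=3)): [E, A, H, F, J, C, I, B, D, G]
After 8 (swap(2, 7)): [E, A, B, F, J, C, I, H, D, G]
After 9 (swap(4, 9)): [E, A, B, F, G, C, I, H, D, J]
After 10 (swap(6, 8)): [E, A, B, F, G, C, D, H, I, J]
After 11 (swap(0, 4)): [G, A, B, F, E, C, D, H, I, J]
After 12 (swap(3, 6)): [G, A, B, D, E, C, F, H, I, J]
After 13 (swap(1, 2)): [G, B, A, D, E, C, F, H, I, J]
After 14 (swap(0, 2)): [A, B, G, D, E, C, F, H, I, J]
After 15 (swap(5, 2)): [A, B, C, D, E, G, F, H, I, J]
After 16 (swap(6, 5)): [A, B, C, D, E, F, G, H, I, J]

Answer: yes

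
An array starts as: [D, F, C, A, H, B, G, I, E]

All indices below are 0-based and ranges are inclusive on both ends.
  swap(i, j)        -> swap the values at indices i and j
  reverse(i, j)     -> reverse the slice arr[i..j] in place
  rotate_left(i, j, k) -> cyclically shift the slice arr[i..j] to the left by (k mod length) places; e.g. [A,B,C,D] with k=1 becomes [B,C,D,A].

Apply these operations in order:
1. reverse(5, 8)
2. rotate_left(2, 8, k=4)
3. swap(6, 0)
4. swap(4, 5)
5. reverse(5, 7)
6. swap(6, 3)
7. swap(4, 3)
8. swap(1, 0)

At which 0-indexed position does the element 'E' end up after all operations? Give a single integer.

Answer: 8

Derivation:
After 1 (reverse(5, 8)): [D, F, C, A, H, E, I, G, B]
After 2 (rotate_left(2, 8, k=4)): [D, F, I, G, B, C, A, H, E]
After 3 (swap(6, 0)): [A, F, I, G, B, C, D, H, E]
After 4 (swap(4, 5)): [A, F, I, G, C, B, D, H, E]
After 5 (reverse(5, 7)): [A, F, I, G, C, H, D, B, E]
After 6 (swap(6, 3)): [A, F, I, D, C, H, G, B, E]
After 7 (swap(4, 3)): [A, F, I, C, D, H, G, B, E]
After 8 (swap(1, 0)): [F, A, I, C, D, H, G, B, E]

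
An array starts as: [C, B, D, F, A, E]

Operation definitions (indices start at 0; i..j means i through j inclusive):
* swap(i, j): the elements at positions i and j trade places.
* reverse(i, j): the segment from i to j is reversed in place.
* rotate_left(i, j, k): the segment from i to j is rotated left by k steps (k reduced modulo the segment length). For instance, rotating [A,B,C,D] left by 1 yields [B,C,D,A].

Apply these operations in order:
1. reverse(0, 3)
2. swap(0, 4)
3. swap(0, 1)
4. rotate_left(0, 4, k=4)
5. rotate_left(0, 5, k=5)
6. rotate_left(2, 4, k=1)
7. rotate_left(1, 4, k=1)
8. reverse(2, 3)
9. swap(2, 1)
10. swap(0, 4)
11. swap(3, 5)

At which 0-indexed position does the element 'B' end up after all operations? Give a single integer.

After 1 (reverse(0, 3)): [F, D, B, C, A, E]
After 2 (swap(0, 4)): [A, D, B, C, F, E]
After 3 (swap(0, 1)): [D, A, B, C, F, E]
After 4 (rotate_left(0, 4, k=4)): [F, D, A, B, C, E]
After 5 (rotate_left(0, 5, k=5)): [E, F, D, A, B, C]
After 6 (rotate_left(2, 4, k=1)): [E, F, A, B, D, C]
After 7 (rotate_left(1, 4, k=1)): [E, A, B, D, F, C]
After 8 (reverse(2, 3)): [E, A, D, B, F, C]
After 9 (swap(2, 1)): [E, D, A, B, F, C]
After 10 (swap(0, 4)): [F, D, A, B, E, C]
After 11 (swap(3, 5)): [F, D, A, C, E, B]

Answer: 5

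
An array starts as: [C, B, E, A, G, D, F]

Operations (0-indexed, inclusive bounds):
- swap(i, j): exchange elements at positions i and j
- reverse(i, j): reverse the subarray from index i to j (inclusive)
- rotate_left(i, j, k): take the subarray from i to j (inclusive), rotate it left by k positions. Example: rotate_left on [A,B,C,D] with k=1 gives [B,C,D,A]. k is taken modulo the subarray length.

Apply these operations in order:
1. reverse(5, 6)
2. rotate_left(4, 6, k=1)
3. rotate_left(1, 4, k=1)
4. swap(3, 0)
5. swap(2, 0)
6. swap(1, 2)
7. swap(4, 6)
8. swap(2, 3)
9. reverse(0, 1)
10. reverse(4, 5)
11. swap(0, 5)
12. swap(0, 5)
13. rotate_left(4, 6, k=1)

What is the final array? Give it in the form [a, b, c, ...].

After 1 (reverse(5, 6)): [C, B, E, A, G, F, D]
After 2 (rotate_left(4, 6, k=1)): [C, B, E, A, F, D, G]
After 3 (rotate_left(1, 4, k=1)): [C, E, A, F, B, D, G]
After 4 (swap(3, 0)): [F, E, A, C, B, D, G]
After 5 (swap(2, 0)): [A, E, F, C, B, D, G]
After 6 (swap(1, 2)): [A, F, E, C, B, D, G]
After 7 (swap(4, 6)): [A, F, E, C, G, D, B]
After 8 (swap(2, 3)): [A, F, C, E, G, D, B]
After 9 (reverse(0, 1)): [F, A, C, E, G, D, B]
After 10 (reverse(4, 5)): [F, A, C, E, D, G, B]
After 11 (swap(0, 5)): [G, A, C, E, D, F, B]
After 12 (swap(0, 5)): [F, A, C, E, D, G, B]
After 13 (rotate_left(4, 6, k=1)): [F, A, C, E, G, B, D]

Answer: [F, A, C, E, G, B, D]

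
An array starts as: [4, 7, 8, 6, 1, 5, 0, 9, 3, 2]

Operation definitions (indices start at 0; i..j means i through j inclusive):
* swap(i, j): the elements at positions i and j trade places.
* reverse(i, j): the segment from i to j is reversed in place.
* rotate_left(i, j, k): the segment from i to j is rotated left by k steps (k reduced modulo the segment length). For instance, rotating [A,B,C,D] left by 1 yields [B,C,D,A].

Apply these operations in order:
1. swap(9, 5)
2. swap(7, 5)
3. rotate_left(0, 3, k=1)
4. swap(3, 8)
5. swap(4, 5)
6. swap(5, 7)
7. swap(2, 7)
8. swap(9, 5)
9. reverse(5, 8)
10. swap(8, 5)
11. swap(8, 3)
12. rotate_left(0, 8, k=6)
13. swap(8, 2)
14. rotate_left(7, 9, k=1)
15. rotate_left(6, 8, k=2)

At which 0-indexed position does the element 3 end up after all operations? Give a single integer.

Answer: 8

Derivation:
After 1 (swap(9, 5)): [4, 7, 8, 6, 1, 2, 0, 9, 3, 5]
After 2 (swap(7, 5)): [4, 7, 8, 6, 1, 9, 0, 2, 3, 5]
After 3 (rotate_left(0, 3, k=1)): [7, 8, 6, 4, 1, 9, 0, 2, 3, 5]
After 4 (swap(3, 8)): [7, 8, 6, 3, 1, 9, 0, 2, 4, 5]
After 5 (swap(4, 5)): [7, 8, 6, 3, 9, 1, 0, 2, 4, 5]
After 6 (swap(5, 7)): [7, 8, 6, 3, 9, 2, 0, 1, 4, 5]
After 7 (swap(2, 7)): [7, 8, 1, 3, 9, 2, 0, 6, 4, 5]
After 8 (swap(9, 5)): [7, 8, 1, 3, 9, 5, 0, 6, 4, 2]
After 9 (reverse(5, 8)): [7, 8, 1, 3, 9, 4, 6, 0, 5, 2]
After 10 (swap(8, 5)): [7, 8, 1, 3, 9, 5, 6, 0, 4, 2]
After 11 (swap(8, 3)): [7, 8, 1, 4, 9, 5, 6, 0, 3, 2]
After 12 (rotate_left(0, 8, k=6)): [6, 0, 3, 7, 8, 1, 4, 9, 5, 2]
After 13 (swap(8, 2)): [6, 0, 5, 7, 8, 1, 4, 9, 3, 2]
After 14 (rotate_left(7, 9, k=1)): [6, 0, 5, 7, 8, 1, 4, 3, 2, 9]
After 15 (rotate_left(6, 8, k=2)): [6, 0, 5, 7, 8, 1, 2, 4, 3, 9]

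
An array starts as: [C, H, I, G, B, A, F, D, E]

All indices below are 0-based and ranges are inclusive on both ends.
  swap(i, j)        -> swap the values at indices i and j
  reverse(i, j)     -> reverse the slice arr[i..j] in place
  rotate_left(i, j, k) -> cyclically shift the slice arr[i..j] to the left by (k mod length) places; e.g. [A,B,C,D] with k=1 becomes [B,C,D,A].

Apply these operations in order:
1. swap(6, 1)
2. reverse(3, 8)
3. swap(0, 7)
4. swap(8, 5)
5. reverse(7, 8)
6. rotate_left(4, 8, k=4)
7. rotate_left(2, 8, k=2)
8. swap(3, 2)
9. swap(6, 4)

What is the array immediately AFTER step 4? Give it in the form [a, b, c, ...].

Answer: [B, F, I, E, D, G, A, C, H]

Derivation:
After 1 (swap(6, 1)): [C, F, I, G, B, A, H, D, E]
After 2 (reverse(3, 8)): [C, F, I, E, D, H, A, B, G]
After 3 (swap(0, 7)): [B, F, I, E, D, H, A, C, G]
After 4 (swap(8, 5)): [B, F, I, E, D, G, A, C, H]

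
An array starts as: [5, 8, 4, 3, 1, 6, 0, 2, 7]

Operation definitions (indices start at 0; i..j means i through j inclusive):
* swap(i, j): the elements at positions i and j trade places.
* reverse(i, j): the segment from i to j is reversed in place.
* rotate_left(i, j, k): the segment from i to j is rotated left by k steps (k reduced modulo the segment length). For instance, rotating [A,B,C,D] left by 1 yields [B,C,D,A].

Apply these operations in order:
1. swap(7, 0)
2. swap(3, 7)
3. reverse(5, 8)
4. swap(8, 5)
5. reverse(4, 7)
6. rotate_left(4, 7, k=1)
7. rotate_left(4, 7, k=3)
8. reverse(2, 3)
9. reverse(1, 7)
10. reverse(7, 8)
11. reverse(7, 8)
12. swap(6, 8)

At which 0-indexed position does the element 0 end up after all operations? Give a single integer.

After 1 (swap(7, 0)): [2, 8, 4, 3, 1, 6, 0, 5, 7]
After 2 (swap(3, 7)): [2, 8, 4, 5, 1, 6, 0, 3, 7]
After 3 (reverse(5, 8)): [2, 8, 4, 5, 1, 7, 3, 0, 6]
After 4 (swap(8, 5)): [2, 8, 4, 5, 1, 6, 3, 0, 7]
After 5 (reverse(4, 7)): [2, 8, 4, 5, 0, 3, 6, 1, 7]
After 6 (rotate_left(4, 7, k=1)): [2, 8, 4, 5, 3, 6, 1, 0, 7]
After 7 (rotate_left(4, 7, k=3)): [2, 8, 4, 5, 0, 3, 6, 1, 7]
After 8 (reverse(2, 3)): [2, 8, 5, 4, 0, 3, 6, 1, 7]
After 9 (reverse(1, 7)): [2, 1, 6, 3, 0, 4, 5, 8, 7]
After 10 (reverse(7, 8)): [2, 1, 6, 3, 0, 4, 5, 7, 8]
After 11 (reverse(7, 8)): [2, 1, 6, 3, 0, 4, 5, 8, 7]
After 12 (swap(6, 8)): [2, 1, 6, 3, 0, 4, 7, 8, 5]

Answer: 4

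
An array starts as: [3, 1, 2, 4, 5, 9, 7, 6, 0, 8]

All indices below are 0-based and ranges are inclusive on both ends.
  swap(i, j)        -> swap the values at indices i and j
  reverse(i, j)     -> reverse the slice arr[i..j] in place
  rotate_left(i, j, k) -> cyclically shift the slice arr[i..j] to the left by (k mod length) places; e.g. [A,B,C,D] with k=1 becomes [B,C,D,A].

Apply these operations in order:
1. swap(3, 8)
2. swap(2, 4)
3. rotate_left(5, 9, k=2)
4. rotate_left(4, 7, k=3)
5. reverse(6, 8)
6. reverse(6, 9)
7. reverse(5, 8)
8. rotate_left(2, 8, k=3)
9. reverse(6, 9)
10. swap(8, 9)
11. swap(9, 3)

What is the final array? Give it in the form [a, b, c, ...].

Answer: [3, 1, 4, 0, 7, 2, 9, 8, 5, 6]

Derivation:
After 1 (swap(3, 8)): [3, 1, 2, 0, 5, 9, 7, 6, 4, 8]
After 2 (swap(2, 4)): [3, 1, 5, 0, 2, 9, 7, 6, 4, 8]
After 3 (rotate_left(5, 9, k=2)): [3, 1, 5, 0, 2, 6, 4, 8, 9, 7]
After 4 (rotate_left(4, 7, k=3)): [3, 1, 5, 0, 8, 2, 6, 4, 9, 7]
After 5 (reverse(6, 8)): [3, 1, 5, 0, 8, 2, 9, 4, 6, 7]
After 6 (reverse(6, 9)): [3, 1, 5, 0, 8, 2, 7, 6, 4, 9]
After 7 (reverse(5, 8)): [3, 1, 5, 0, 8, 4, 6, 7, 2, 9]
After 8 (rotate_left(2, 8, k=3)): [3, 1, 4, 6, 7, 2, 5, 0, 8, 9]
After 9 (reverse(6, 9)): [3, 1, 4, 6, 7, 2, 9, 8, 0, 5]
After 10 (swap(8, 9)): [3, 1, 4, 6, 7, 2, 9, 8, 5, 0]
After 11 (swap(9, 3)): [3, 1, 4, 0, 7, 2, 9, 8, 5, 6]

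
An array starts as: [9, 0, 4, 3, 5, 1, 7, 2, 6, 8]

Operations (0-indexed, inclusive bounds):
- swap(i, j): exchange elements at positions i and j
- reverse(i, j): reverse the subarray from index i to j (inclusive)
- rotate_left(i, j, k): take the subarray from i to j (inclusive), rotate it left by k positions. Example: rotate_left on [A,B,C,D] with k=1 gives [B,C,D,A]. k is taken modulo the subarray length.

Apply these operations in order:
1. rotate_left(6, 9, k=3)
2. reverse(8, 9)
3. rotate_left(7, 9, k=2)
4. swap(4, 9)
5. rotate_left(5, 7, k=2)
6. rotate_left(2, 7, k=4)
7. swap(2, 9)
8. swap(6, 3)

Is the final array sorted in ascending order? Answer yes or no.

Answer: no

Derivation:
After 1 (rotate_left(6, 9, k=3)): [9, 0, 4, 3, 5, 1, 8, 7, 2, 6]
After 2 (reverse(8, 9)): [9, 0, 4, 3, 5, 1, 8, 7, 6, 2]
After 3 (rotate_left(7, 9, k=2)): [9, 0, 4, 3, 5, 1, 8, 2, 7, 6]
After 4 (swap(4, 9)): [9, 0, 4, 3, 6, 1, 8, 2, 7, 5]
After 5 (rotate_left(5, 7, k=2)): [9, 0, 4, 3, 6, 2, 1, 8, 7, 5]
After 6 (rotate_left(2, 7, k=4)): [9, 0, 1, 8, 4, 3, 6, 2, 7, 5]
After 7 (swap(2, 9)): [9, 0, 5, 8, 4, 3, 6, 2, 7, 1]
After 8 (swap(6, 3)): [9, 0, 5, 6, 4, 3, 8, 2, 7, 1]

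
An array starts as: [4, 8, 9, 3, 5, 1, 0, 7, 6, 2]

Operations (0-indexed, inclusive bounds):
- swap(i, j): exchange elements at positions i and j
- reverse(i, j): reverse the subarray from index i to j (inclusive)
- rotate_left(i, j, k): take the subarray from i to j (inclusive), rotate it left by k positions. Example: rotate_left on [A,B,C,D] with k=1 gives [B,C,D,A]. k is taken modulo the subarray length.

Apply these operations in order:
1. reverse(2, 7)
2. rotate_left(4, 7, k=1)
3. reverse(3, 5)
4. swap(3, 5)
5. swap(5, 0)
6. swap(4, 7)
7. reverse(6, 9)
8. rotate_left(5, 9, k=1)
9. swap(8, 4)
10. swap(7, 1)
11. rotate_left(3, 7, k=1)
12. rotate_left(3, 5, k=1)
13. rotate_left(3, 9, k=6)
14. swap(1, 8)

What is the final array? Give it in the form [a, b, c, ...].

Answer: [3, 0, 7, 4, 2, 6, 9, 8, 5, 1]

Derivation:
After 1 (reverse(2, 7)): [4, 8, 7, 0, 1, 5, 3, 9, 6, 2]
After 2 (rotate_left(4, 7, k=1)): [4, 8, 7, 0, 5, 3, 9, 1, 6, 2]
After 3 (reverse(3, 5)): [4, 8, 7, 3, 5, 0, 9, 1, 6, 2]
After 4 (swap(3, 5)): [4, 8, 7, 0, 5, 3, 9, 1, 6, 2]
After 5 (swap(5, 0)): [3, 8, 7, 0, 5, 4, 9, 1, 6, 2]
After 6 (swap(4, 7)): [3, 8, 7, 0, 1, 4, 9, 5, 6, 2]
After 7 (reverse(6, 9)): [3, 8, 7, 0, 1, 4, 2, 6, 5, 9]
After 8 (rotate_left(5, 9, k=1)): [3, 8, 7, 0, 1, 2, 6, 5, 9, 4]
After 9 (swap(8, 4)): [3, 8, 7, 0, 9, 2, 6, 5, 1, 4]
After 10 (swap(7, 1)): [3, 5, 7, 0, 9, 2, 6, 8, 1, 4]
After 11 (rotate_left(3, 7, k=1)): [3, 5, 7, 9, 2, 6, 8, 0, 1, 4]
After 12 (rotate_left(3, 5, k=1)): [3, 5, 7, 2, 6, 9, 8, 0, 1, 4]
After 13 (rotate_left(3, 9, k=6)): [3, 5, 7, 4, 2, 6, 9, 8, 0, 1]
After 14 (swap(1, 8)): [3, 0, 7, 4, 2, 6, 9, 8, 5, 1]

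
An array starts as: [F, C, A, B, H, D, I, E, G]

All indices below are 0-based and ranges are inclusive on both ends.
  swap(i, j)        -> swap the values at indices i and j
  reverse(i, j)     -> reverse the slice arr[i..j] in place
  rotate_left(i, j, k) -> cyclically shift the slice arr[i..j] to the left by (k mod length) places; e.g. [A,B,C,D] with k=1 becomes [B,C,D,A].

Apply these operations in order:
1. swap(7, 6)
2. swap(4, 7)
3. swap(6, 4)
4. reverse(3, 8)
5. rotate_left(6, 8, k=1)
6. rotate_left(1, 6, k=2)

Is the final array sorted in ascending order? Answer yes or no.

After 1 (swap(7, 6)): [F, C, A, B, H, D, E, I, G]
After 2 (swap(4, 7)): [F, C, A, B, I, D, E, H, G]
After 3 (swap(6, 4)): [F, C, A, B, E, D, I, H, G]
After 4 (reverse(3, 8)): [F, C, A, G, H, I, D, E, B]
After 5 (rotate_left(6, 8, k=1)): [F, C, A, G, H, I, E, B, D]
After 6 (rotate_left(1, 6, k=2)): [F, G, H, I, E, C, A, B, D]

Answer: no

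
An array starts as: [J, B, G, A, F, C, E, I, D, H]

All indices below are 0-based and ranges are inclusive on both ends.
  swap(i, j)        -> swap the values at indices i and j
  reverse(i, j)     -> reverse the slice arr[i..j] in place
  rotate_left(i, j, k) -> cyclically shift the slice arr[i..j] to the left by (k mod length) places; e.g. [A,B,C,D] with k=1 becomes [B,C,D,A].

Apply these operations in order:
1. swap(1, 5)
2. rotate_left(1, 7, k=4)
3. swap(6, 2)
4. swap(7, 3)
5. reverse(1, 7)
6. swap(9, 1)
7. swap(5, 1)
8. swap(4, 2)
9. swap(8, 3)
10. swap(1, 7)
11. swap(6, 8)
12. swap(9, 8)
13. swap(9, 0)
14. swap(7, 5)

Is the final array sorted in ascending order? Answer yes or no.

Answer: yes

Derivation:
After 1 (swap(1, 5)): [J, C, G, A, F, B, E, I, D, H]
After 2 (rotate_left(1, 7, k=4)): [J, B, E, I, C, G, A, F, D, H]
After 3 (swap(6, 2)): [J, B, A, I, C, G, E, F, D, H]
After 4 (swap(7, 3)): [J, B, A, F, C, G, E, I, D, H]
After 5 (reverse(1, 7)): [J, I, E, G, C, F, A, B, D, H]
After 6 (swap(9, 1)): [J, H, E, G, C, F, A, B, D, I]
After 7 (swap(5, 1)): [J, F, E, G, C, H, A, B, D, I]
After 8 (swap(4, 2)): [J, F, C, G, E, H, A, B, D, I]
After 9 (swap(8, 3)): [J, F, C, D, E, H, A, B, G, I]
After 10 (swap(1, 7)): [J, B, C, D, E, H, A, F, G, I]
After 11 (swap(6, 8)): [J, B, C, D, E, H, G, F, A, I]
After 12 (swap(9, 8)): [J, B, C, D, E, H, G, F, I, A]
After 13 (swap(9, 0)): [A, B, C, D, E, H, G, F, I, J]
After 14 (swap(7, 5)): [A, B, C, D, E, F, G, H, I, J]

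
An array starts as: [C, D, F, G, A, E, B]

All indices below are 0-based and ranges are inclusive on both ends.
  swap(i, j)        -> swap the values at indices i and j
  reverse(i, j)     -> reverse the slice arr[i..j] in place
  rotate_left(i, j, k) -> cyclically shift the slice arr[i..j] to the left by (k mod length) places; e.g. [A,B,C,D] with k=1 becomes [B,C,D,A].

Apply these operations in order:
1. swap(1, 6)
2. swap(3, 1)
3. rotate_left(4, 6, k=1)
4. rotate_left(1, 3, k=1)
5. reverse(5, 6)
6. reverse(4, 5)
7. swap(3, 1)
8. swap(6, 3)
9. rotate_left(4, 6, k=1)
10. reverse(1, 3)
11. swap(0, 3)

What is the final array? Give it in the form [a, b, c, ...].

Answer: [G, D, B, C, E, F, A]

Derivation:
After 1 (swap(1, 6)): [C, B, F, G, A, E, D]
After 2 (swap(3, 1)): [C, G, F, B, A, E, D]
After 3 (rotate_left(4, 6, k=1)): [C, G, F, B, E, D, A]
After 4 (rotate_left(1, 3, k=1)): [C, F, B, G, E, D, A]
After 5 (reverse(5, 6)): [C, F, B, G, E, A, D]
After 6 (reverse(4, 5)): [C, F, B, G, A, E, D]
After 7 (swap(3, 1)): [C, G, B, F, A, E, D]
After 8 (swap(6, 3)): [C, G, B, D, A, E, F]
After 9 (rotate_left(4, 6, k=1)): [C, G, B, D, E, F, A]
After 10 (reverse(1, 3)): [C, D, B, G, E, F, A]
After 11 (swap(0, 3)): [G, D, B, C, E, F, A]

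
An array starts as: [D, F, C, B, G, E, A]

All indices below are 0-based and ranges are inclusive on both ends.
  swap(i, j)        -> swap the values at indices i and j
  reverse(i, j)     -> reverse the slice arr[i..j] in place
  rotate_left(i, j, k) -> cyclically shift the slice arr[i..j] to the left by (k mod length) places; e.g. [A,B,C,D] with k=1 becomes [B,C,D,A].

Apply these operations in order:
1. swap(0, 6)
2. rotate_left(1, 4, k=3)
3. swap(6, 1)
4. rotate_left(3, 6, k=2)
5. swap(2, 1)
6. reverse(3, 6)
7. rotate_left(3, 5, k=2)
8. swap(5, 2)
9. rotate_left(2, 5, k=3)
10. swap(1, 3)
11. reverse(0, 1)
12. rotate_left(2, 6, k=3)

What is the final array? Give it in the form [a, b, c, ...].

After 1 (swap(0, 6)): [A, F, C, B, G, E, D]
After 2 (rotate_left(1, 4, k=3)): [A, G, F, C, B, E, D]
After 3 (swap(6, 1)): [A, D, F, C, B, E, G]
After 4 (rotate_left(3, 6, k=2)): [A, D, F, E, G, C, B]
After 5 (swap(2, 1)): [A, F, D, E, G, C, B]
After 6 (reverse(3, 6)): [A, F, D, B, C, G, E]
After 7 (rotate_left(3, 5, k=2)): [A, F, D, G, B, C, E]
After 8 (swap(5, 2)): [A, F, C, G, B, D, E]
After 9 (rotate_left(2, 5, k=3)): [A, F, D, C, G, B, E]
After 10 (swap(1, 3)): [A, C, D, F, G, B, E]
After 11 (reverse(0, 1)): [C, A, D, F, G, B, E]
After 12 (rotate_left(2, 6, k=3)): [C, A, B, E, D, F, G]

Answer: [C, A, B, E, D, F, G]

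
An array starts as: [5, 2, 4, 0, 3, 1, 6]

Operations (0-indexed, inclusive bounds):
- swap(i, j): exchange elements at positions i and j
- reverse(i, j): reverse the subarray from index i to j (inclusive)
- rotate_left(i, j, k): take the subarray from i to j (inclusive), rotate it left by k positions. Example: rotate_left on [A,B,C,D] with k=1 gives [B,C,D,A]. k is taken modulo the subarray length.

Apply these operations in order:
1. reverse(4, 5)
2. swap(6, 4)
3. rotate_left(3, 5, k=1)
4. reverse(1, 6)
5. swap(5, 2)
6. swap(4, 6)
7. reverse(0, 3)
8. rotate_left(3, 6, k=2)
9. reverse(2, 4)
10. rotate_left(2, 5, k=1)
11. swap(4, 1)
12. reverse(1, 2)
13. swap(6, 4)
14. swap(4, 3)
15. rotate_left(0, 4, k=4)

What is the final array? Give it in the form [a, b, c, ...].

Answer: [1, 3, 0, 5, 2, 6, 4]

Derivation:
After 1 (reverse(4, 5)): [5, 2, 4, 0, 1, 3, 6]
After 2 (swap(6, 4)): [5, 2, 4, 0, 6, 3, 1]
After 3 (rotate_left(3, 5, k=1)): [5, 2, 4, 6, 3, 0, 1]
After 4 (reverse(1, 6)): [5, 1, 0, 3, 6, 4, 2]
After 5 (swap(5, 2)): [5, 1, 4, 3, 6, 0, 2]
After 6 (swap(4, 6)): [5, 1, 4, 3, 2, 0, 6]
After 7 (reverse(0, 3)): [3, 4, 1, 5, 2, 0, 6]
After 8 (rotate_left(3, 6, k=2)): [3, 4, 1, 0, 6, 5, 2]
After 9 (reverse(2, 4)): [3, 4, 6, 0, 1, 5, 2]
After 10 (rotate_left(2, 5, k=1)): [3, 4, 0, 1, 5, 6, 2]
After 11 (swap(4, 1)): [3, 5, 0, 1, 4, 6, 2]
After 12 (reverse(1, 2)): [3, 0, 5, 1, 4, 6, 2]
After 13 (swap(6, 4)): [3, 0, 5, 1, 2, 6, 4]
After 14 (swap(4, 3)): [3, 0, 5, 2, 1, 6, 4]
After 15 (rotate_left(0, 4, k=4)): [1, 3, 0, 5, 2, 6, 4]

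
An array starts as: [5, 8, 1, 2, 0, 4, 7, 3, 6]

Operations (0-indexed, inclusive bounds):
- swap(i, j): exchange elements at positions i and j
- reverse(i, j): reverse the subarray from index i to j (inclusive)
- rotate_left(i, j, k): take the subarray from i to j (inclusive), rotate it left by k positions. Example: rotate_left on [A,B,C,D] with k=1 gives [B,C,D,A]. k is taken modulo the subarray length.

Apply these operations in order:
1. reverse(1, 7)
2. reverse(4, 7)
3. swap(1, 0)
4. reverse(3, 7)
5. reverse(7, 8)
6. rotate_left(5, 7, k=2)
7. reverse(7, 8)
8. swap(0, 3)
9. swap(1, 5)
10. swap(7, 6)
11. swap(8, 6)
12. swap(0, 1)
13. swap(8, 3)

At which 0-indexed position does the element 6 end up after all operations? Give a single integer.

After 1 (reverse(1, 7)): [5, 3, 7, 4, 0, 2, 1, 8, 6]
After 2 (reverse(4, 7)): [5, 3, 7, 4, 8, 1, 2, 0, 6]
After 3 (swap(1, 0)): [3, 5, 7, 4, 8, 1, 2, 0, 6]
After 4 (reverse(3, 7)): [3, 5, 7, 0, 2, 1, 8, 4, 6]
After 5 (reverse(7, 8)): [3, 5, 7, 0, 2, 1, 8, 6, 4]
After 6 (rotate_left(5, 7, k=2)): [3, 5, 7, 0, 2, 6, 1, 8, 4]
After 7 (reverse(7, 8)): [3, 5, 7, 0, 2, 6, 1, 4, 8]
After 8 (swap(0, 3)): [0, 5, 7, 3, 2, 6, 1, 4, 8]
After 9 (swap(1, 5)): [0, 6, 7, 3, 2, 5, 1, 4, 8]
After 10 (swap(7, 6)): [0, 6, 7, 3, 2, 5, 4, 1, 8]
After 11 (swap(8, 6)): [0, 6, 7, 3, 2, 5, 8, 1, 4]
After 12 (swap(0, 1)): [6, 0, 7, 3, 2, 5, 8, 1, 4]
After 13 (swap(8, 3)): [6, 0, 7, 4, 2, 5, 8, 1, 3]

Answer: 0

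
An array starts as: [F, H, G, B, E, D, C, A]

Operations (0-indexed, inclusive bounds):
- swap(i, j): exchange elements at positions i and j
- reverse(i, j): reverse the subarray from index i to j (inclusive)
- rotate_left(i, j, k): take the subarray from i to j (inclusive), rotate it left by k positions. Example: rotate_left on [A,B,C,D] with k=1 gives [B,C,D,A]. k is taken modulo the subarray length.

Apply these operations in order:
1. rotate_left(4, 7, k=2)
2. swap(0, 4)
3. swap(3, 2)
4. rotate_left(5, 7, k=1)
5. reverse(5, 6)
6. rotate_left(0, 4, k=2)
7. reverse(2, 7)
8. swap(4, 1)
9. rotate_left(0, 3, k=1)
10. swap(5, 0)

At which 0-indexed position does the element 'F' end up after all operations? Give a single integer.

Answer: 7

Derivation:
After 1 (rotate_left(4, 7, k=2)): [F, H, G, B, C, A, E, D]
After 2 (swap(0, 4)): [C, H, G, B, F, A, E, D]
After 3 (swap(3, 2)): [C, H, B, G, F, A, E, D]
After 4 (rotate_left(5, 7, k=1)): [C, H, B, G, F, E, D, A]
After 5 (reverse(5, 6)): [C, H, B, G, F, D, E, A]
After 6 (rotate_left(0, 4, k=2)): [B, G, F, C, H, D, E, A]
After 7 (reverse(2, 7)): [B, G, A, E, D, H, C, F]
After 8 (swap(4, 1)): [B, D, A, E, G, H, C, F]
After 9 (rotate_left(0, 3, k=1)): [D, A, E, B, G, H, C, F]
After 10 (swap(5, 0)): [H, A, E, B, G, D, C, F]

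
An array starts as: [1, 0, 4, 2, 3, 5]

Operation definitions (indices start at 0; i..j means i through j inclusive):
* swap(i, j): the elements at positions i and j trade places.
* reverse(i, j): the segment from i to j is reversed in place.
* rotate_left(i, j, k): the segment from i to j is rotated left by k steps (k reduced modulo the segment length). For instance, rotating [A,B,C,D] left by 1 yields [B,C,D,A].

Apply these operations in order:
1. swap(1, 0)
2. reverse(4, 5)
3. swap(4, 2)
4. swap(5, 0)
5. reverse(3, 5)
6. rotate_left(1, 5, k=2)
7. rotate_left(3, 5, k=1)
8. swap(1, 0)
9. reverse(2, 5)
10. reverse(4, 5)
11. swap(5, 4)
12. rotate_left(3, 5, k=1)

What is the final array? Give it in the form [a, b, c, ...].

After 1 (swap(1, 0)): [0, 1, 4, 2, 3, 5]
After 2 (reverse(4, 5)): [0, 1, 4, 2, 5, 3]
After 3 (swap(4, 2)): [0, 1, 5, 2, 4, 3]
After 4 (swap(5, 0)): [3, 1, 5, 2, 4, 0]
After 5 (reverse(3, 5)): [3, 1, 5, 0, 4, 2]
After 6 (rotate_left(1, 5, k=2)): [3, 0, 4, 2, 1, 5]
After 7 (rotate_left(3, 5, k=1)): [3, 0, 4, 1, 5, 2]
After 8 (swap(1, 0)): [0, 3, 4, 1, 5, 2]
After 9 (reverse(2, 5)): [0, 3, 2, 5, 1, 4]
After 10 (reverse(4, 5)): [0, 3, 2, 5, 4, 1]
After 11 (swap(5, 4)): [0, 3, 2, 5, 1, 4]
After 12 (rotate_left(3, 5, k=1)): [0, 3, 2, 1, 4, 5]

Answer: [0, 3, 2, 1, 4, 5]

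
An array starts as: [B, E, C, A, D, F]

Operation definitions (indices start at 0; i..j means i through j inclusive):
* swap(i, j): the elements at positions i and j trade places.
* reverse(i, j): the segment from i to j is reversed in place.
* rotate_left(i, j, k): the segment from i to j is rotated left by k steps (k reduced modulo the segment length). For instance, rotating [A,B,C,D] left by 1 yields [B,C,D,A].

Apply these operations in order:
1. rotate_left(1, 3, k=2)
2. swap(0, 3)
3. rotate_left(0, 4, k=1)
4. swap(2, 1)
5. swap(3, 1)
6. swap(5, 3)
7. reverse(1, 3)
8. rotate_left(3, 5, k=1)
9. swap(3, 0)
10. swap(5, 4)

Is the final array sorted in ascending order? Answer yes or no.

After 1 (rotate_left(1, 3, k=2)): [B, A, E, C, D, F]
After 2 (swap(0, 3)): [C, A, E, B, D, F]
After 3 (rotate_left(0, 4, k=1)): [A, E, B, D, C, F]
After 4 (swap(2, 1)): [A, B, E, D, C, F]
After 5 (swap(3, 1)): [A, D, E, B, C, F]
After 6 (swap(5, 3)): [A, D, E, F, C, B]
After 7 (reverse(1, 3)): [A, F, E, D, C, B]
After 8 (rotate_left(3, 5, k=1)): [A, F, E, C, B, D]
After 9 (swap(3, 0)): [C, F, E, A, B, D]
After 10 (swap(5, 4)): [C, F, E, A, D, B]

Answer: no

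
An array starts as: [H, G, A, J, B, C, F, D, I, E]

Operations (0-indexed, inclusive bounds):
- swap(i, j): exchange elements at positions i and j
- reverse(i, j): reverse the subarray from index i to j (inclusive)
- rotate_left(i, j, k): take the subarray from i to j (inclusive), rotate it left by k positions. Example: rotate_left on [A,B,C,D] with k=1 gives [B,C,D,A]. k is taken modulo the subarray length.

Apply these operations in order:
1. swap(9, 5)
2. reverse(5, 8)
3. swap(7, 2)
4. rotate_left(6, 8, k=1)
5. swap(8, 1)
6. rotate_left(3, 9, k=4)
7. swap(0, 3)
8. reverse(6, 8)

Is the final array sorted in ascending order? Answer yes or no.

After 1 (swap(9, 5)): [H, G, A, J, B, E, F, D, I, C]
After 2 (reverse(5, 8)): [H, G, A, J, B, I, D, F, E, C]
After 3 (swap(7, 2)): [H, G, F, J, B, I, D, A, E, C]
After 4 (rotate_left(6, 8, k=1)): [H, G, F, J, B, I, A, E, D, C]
After 5 (swap(8, 1)): [H, D, F, J, B, I, A, E, G, C]
After 6 (rotate_left(3, 9, k=4)): [H, D, F, E, G, C, J, B, I, A]
After 7 (swap(0, 3)): [E, D, F, H, G, C, J, B, I, A]
After 8 (reverse(6, 8)): [E, D, F, H, G, C, I, B, J, A]

Answer: no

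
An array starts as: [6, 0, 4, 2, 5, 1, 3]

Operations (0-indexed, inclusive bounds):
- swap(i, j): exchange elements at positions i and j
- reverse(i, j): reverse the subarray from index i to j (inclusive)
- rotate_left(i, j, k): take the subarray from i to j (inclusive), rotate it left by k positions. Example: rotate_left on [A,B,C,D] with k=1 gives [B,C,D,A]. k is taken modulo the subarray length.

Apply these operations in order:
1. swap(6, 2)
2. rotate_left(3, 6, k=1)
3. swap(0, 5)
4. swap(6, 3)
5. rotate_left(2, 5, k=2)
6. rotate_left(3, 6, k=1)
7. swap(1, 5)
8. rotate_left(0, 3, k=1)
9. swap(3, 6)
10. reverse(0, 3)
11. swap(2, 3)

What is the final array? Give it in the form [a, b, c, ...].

After 1 (swap(6, 2)): [6, 0, 3, 2, 5, 1, 4]
After 2 (rotate_left(3, 6, k=1)): [6, 0, 3, 5, 1, 4, 2]
After 3 (swap(0, 5)): [4, 0, 3, 5, 1, 6, 2]
After 4 (swap(6, 3)): [4, 0, 3, 2, 1, 6, 5]
After 5 (rotate_left(2, 5, k=2)): [4, 0, 1, 6, 3, 2, 5]
After 6 (rotate_left(3, 6, k=1)): [4, 0, 1, 3, 2, 5, 6]
After 7 (swap(1, 5)): [4, 5, 1, 3, 2, 0, 6]
After 8 (rotate_left(0, 3, k=1)): [5, 1, 3, 4, 2, 0, 6]
After 9 (swap(3, 6)): [5, 1, 3, 6, 2, 0, 4]
After 10 (reverse(0, 3)): [6, 3, 1, 5, 2, 0, 4]
After 11 (swap(2, 3)): [6, 3, 5, 1, 2, 0, 4]

Answer: [6, 3, 5, 1, 2, 0, 4]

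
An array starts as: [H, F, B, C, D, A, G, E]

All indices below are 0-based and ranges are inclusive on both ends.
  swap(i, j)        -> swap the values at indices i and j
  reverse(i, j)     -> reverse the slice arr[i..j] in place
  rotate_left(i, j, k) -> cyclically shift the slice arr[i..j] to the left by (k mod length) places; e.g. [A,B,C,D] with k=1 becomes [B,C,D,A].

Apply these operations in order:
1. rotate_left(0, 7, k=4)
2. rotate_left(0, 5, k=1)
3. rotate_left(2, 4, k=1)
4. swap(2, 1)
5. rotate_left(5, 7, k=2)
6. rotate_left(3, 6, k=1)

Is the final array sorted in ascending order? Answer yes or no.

After 1 (rotate_left(0, 7, k=4)): [D, A, G, E, H, F, B, C]
After 2 (rotate_left(0, 5, k=1)): [A, G, E, H, F, D, B, C]
After 3 (rotate_left(2, 4, k=1)): [A, G, H, F, E, D, B, C]
After 4 (swap(2, 1)): [A, H, G, F, E, D, B, C]
After 5 (rotate_left(5, 7, k=2)): [A, H, G, F, E, C, D, B]
After 6 (rotate_left(3, 6, k=1)): [A, H, G, E, C, D, F, B]

Answer: no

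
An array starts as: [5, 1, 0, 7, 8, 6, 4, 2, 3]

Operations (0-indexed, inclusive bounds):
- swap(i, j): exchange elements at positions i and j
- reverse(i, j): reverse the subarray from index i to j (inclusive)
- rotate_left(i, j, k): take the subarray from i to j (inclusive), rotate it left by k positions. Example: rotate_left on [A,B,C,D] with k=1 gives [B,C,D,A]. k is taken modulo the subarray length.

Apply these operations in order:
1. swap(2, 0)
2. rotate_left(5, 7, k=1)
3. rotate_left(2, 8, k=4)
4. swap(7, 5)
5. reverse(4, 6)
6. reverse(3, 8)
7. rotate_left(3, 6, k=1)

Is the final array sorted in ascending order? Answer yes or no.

Answer: no

Derivation:
After 1 (swap(2, 0)): [0, 1, 5, 7, 8, 6, 4, 2, 3]
After 2 (rotate_left(5, 7, k=1)): [0, 1, 5, 7, 8, 4, 2, 6, 3]
After 3 (rotate_left(2, 8, k=4)): [0, 1, 2, 6, 3, 5, 7, 8, 4]
After 4 (swap(7, 5)): [0, 1, 2, 6, 3, 8, 7, 5, 4]
After 5 (reverse(4, 6)): [0, 1, 2, 6, 7, 8, 3, 5, 4]
After 6 (reverse(3, 8)): [0, 1, 2, 4, 5, 3, 8, 7, 6]
After 7 (rotate_left(3, 6, k=1)): [0, 1, 2, 5, 3, 8, 4, 7, 6]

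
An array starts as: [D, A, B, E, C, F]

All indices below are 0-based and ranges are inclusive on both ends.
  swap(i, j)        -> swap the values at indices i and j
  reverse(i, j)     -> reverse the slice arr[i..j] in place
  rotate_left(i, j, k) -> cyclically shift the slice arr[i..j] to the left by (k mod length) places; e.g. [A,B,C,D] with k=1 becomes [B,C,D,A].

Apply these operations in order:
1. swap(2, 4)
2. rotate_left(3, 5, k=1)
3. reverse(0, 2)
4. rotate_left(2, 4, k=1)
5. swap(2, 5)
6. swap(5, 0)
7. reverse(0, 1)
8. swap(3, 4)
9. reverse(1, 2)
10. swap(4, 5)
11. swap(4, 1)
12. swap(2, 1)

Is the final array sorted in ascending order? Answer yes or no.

Answer: yes

Derivation:
After 1 (swap(2, 4)): [D, A, C, E, B, F]
After 2 (rotate_left(3, 5, k=1)): [D, A, C, B, F, E]
After 3 (reverse(0, 2)): [C, A, D, B, F, E]
After 4 (rotate_left(2, 4, k=1)): [C, A, B, F, D, E]
After 5 (swap(2, 5)): [C, A, E, F, D, B]
After 6 (swap(5, 0)): [B, A, E, F, D, C]
After 7 (reverse(0, 1)): [A, B, E, F, D, C]
After 8 (swap(3, 4)): [A, B, E, D, F, C]
After 9 (reverse(1, 2)): [A, E, B, D, F, C]
After 10 (swap(4, 5)): [A, E, B, D, C, F]
After 11 (swap(4, 1)): [A, C, B, D, E, F]
After 12 (swap(2, 1)): [A, B, C, D, E, F]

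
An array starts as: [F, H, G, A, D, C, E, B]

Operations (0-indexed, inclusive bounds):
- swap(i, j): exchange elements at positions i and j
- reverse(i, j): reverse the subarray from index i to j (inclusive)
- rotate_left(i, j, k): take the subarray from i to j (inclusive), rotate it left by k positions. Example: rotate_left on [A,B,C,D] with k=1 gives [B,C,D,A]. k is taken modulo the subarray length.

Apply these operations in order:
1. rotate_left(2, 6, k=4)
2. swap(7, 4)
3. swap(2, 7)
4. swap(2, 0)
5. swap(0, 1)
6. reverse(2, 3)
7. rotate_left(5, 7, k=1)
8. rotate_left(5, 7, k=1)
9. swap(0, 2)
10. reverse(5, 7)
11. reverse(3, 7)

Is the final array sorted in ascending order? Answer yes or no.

After 1 (rotate_left(2, 6, k=4)): [F, H, E, G, A, D, C, B]
After 2 (swap(7, 4)): [F, H, E, G, B, D, C, A]
After 3 (swap(2, 7)): [F, H, A, G, B, D, C, E]
After 4 (swap(2, 0)): [A, H, F, G, B, D, C, E]
After 5 (swap(0, 1)): [H, A, F, G, B, D, C, E]
After 6 (reverse(2, 3)): [H, A, G, F, B, D, C, E]
After 7 (rotate_left(5, 7, k=1)): [H, A, G, F, B, C, E, D]
After 8 (rotate_left(5, 7, k=1)): [H, A, G, F, B, E, D, C]
After 9 (swap(0, 2)): [G, A, H, F, B, E, D, C]
After 10 (reverse(5, 7)): [G, A, H, F, B, C, D, E]
After 11 (reverse(3, 7)): [G, A, H, E, D, C, B, F]

Answer: no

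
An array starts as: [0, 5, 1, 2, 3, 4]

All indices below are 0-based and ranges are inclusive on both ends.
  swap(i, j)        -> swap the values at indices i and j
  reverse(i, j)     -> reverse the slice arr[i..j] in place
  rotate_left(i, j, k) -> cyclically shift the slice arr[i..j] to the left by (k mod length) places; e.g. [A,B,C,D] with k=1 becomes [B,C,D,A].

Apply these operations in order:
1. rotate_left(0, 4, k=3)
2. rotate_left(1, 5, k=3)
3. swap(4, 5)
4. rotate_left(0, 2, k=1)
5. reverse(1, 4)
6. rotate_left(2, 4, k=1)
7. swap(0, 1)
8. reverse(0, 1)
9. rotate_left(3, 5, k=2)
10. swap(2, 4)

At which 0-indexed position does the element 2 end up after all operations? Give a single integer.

After 1 (rotate_left(0, 4, k=3)): [2, 3, 0, 5, 1, 4]
After 2 (rotate_left(1, 5, k=3)): [2, 1, 4, 3, 0, 5]
After 3 (swap(4, 5)): [2, 1, 4, 3, 5, 0]
After 4 (rotate_left(0, 2, k=1)): [1, 4, 2, 3, 5, 0]
After 5 (reverse(1, 4)): [1, 5, 3, 2, 4, 0]
After 6 (rotate_left(2, 4, k=1)): [1, 5, 2, 4, 3, 0]
After 7 (swap(0, 1)): [5, 1, 2, 4, 3, 0]
After 8 (reverse(0, 1)): [1, 5, 2, 4, 3, 0]
After 9 (rotate_left(3, 5, k=2)): [1, 5, 2, 0, 4, 3]
After 10 (swap(2, 4)): [1, 5, 4, 0, 2, 3]

Answer: 4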